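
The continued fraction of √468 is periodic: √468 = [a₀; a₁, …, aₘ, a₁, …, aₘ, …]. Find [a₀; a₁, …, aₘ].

a₀ = ⌊√468⌋ = 21.

[21; 1, 1, 1, 2, 1, 1, 1, 42]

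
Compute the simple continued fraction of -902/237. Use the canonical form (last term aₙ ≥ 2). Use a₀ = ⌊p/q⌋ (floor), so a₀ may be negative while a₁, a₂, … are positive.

-902 = -4*237 + 46
237 = 5*46 + 7
46 = 6*7 + 4
7 = 1*4 + 3
4 = 1*3 + 1
3 = 3*1 + 0  (stop)
So -902/237 = [-4; 5, 6, 1, 1, 3].

[-4; 5, 6, 1, 1, 3]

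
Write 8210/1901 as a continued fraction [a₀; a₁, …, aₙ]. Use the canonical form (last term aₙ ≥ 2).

8210 = 4×1901 + 606
1901 = 3×606 + 83
606 = 7×83 + 25
83 = 3×25 + 8
25 = 3×8 + 1
8 = 8×1 + 0  (stop)
So 8210/1901 = [4; 3, 7, 3, 3, 8].

[4; 3, 7, 3, 3, 8]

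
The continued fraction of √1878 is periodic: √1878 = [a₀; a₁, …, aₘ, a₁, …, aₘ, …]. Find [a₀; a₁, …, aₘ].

a₀ = ⌊√1878⌋ = 43.
With m₀=0, d₀=1 and mₖ₊₁ = dₖaₖ − mₖ, dₖ₊₁ = (n − mₖ₊₁²)/dₖ, aₖ₊₁ = ⌊(a₀+mₖ₊₁)/dₖ₊₁⌋:
  k=1: m=43, d=29, a=2
  k=2: m=15, d=57, a=1
  k=3: m=42, d=2, a=42
  k=4: m=42, d=57, a=1
  k=5: m=15, d=29, a=2
  k=6: m=43, d=1, a=86
d=1 and a=2a₀=86 at k=6, so the next step gives (m, d) = (43, 29) again — its k=1 value — and the period has length 6.

[43; 2, 1, 42, 1, 2, 86]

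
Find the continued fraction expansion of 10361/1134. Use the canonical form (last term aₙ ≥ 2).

[9; 7, 3, 6, 8]

10361 = 9·1134 + 155
1134 = 7·155 + 49
155 = 3·49 + 8
49 = 6·8 + 1
8 = 8·1 + 0  (stop)
So 10361/1134 = [9; 7, 3, 6, 8].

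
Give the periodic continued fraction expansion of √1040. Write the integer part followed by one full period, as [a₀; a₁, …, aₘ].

[32; 4, 64]

a₀ = ⌊√1040⌋ = 32.
With m₀=0, d₀=1 and mₖ₊₁ = dₖaₖ − mₖ, dₖ₊₁ = (n − mₖ₊₁²)/dₖ, aₖ₊₁ = ⌊(a₀+mₖ₊₁)/dₖ₊₁⌋:
  k=1: m=32, d=16, a=4
  k=2: m=32, d=1, a=64
d=1 and a=2a₀=64 at k=2, so the next step gives (m, d) = (32, 16) again — its k=1 value — and the period has length 2.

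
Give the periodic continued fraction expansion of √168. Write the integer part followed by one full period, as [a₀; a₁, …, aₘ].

a₀ = ⌊√168⌋ = 12.
With m₀=0, d₀=1 and mₖ₊₁ = dₖaₖ − mₖ, dₖ₊₁ = (n − mₖ₊₁²)/dₖ, aₖ₊₁ = ⌊(a₀+mₖ₊₁)/dₖ₊₁⌋:
  k=1: m=12, d=24, a=1
  k=2: m=12, d=1, a=24
d=1 and a=2a₀=24 at k=2, so the next step gives (m, d) = (12, 24) again — its k=1 value — and the period has length 2.

[12; 1, 24]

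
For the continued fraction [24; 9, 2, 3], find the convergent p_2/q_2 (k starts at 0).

458/19

Using pₖ = aₖpₖ₋₁ + pₖ₋₂, qₖ = aₖqₖ₋₁ + qₖ₋₂ (with p₋₁=1, p₋₂=0, q₋₁=0, q₋₂=1):
  k=0: a=24, p=24, q=1
  k=1: a=9, p=217, q=9
  k=2: a=2, p=458, q=19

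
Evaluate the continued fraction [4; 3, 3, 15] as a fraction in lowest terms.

658/153

Fold from the inside: start with 15/1.
  3 + 1/15 = 46/15
  3 + 15/46 = 153/46
  4 + 46/153 = 658/153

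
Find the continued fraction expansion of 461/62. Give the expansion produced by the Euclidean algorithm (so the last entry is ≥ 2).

[7; 2, 3, 2, 1, 2]

461 = 7·62 + 27
62 = 2·27 + 8
27 = 3·8 + 3
8 = 2·3 + 2
3 = 1·2 + 1
2 = 2·1 + 0  (stop)
So 461/62 = [7; 2, 3, 2, 1, 2].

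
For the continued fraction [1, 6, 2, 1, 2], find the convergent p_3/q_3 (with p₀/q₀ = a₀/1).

22/19

Using pₖ = aₖpₖ₋₁ + pₖ₋₂, qₖ = aₖqₖ₋₁ + qₖ₋₂ (with p₋₁=1, p₋₂=0, q₋₁=0, q₋₂=1):
  k=0: a=1, p=1, q=1
  k=1: a=6, p=7, q=6
  k=2: a=2, p=15, q=13
  k=3: a=1, p=22, q=19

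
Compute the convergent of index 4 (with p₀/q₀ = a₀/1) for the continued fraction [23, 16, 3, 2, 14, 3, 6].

Using pₖ = aₖpₖ₋₁ + pₖ₋₂, qₖ = aₖqₖ₋₁ + qₖ₋₂ (with p₋₁=1, p₋₂=0, q₋₁=0, q₋₂=1):
  k=0: a=23, p=23, q=1
  k=1: a=16, p=369, q=16
  k=2: a=3, p=1130, q=49
  k=3: a=2, p=2629, q=114
  k=4: a=14, p=37936, q=1645

37936/1645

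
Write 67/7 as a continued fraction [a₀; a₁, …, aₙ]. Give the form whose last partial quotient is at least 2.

67 = 9*7 + 4
7 = 1*4 + 3
4 = 1*3 + 1
3 = 3*1 + 0  (stop)
So 67/7 = [9; 1, 1, 3].

[9; 1, 1, 3]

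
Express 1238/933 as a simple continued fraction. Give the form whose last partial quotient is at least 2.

[1; 3, 16, 1, 17]

1238 = 1×933 + 305
933 = 3×305 + 18
305 = 16×18 + 17
18 = 1×17 + 1
17 = 17×1 + 0  (stop)
So 1238/933 = [1; 3, 16, 1, 17].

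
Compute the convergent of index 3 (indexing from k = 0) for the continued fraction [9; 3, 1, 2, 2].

Using pₖ = aₖpₖ₋₁ + pₖ₋₂, qₖ = aₖqₖ₋₁ + qₖ₋₂ (with p₋₁=1, p₋₂=0, q₋₁=0, q₋₂=1):
  k=0: a=9, p=9, q=1
  k=1: a=3, p=28, q=3
  k=2: a=1, p=37, q=4
  k=3: a=2, p=102, q=11

102/11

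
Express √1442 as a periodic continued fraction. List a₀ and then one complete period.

a₀ = ⌊√1442⌋ = 37.
With m₀=0, d₀=1 and mₖ₊₁ = dₖaₖ − mₖ, dₖ₊₁ = (n − mₖ₊₁²)/dₖ, aₖ₊₁ = ⌊(a₀+mₖ₊₁)/dₖ₊₁⌋:
  k=1: m=37, d=73, a=1
  k=2: m=36, d=2, a=36
  k=3: m=36, d=73, a=1
  k=4: m=37, d=1, a=74
d=1 and a=2a₀=74 at k=4, so the next step gives (m, d) = (37, 73) again — its k=1 value — and the period has length 4.

[37; 1, 36, 1, 74]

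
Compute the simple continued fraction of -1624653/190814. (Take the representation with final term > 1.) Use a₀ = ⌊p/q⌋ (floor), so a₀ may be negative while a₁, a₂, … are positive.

-1624653 = -9·190814 + 92673
190814 = 2·92673 + 5468
92673 = 16·5468 + 5185
5468 = 1·5185 + 283
5185 = 18·283 + 91
283 = 3·91 + 10
91 = 9·10 + 1
10 = 10·1 + 0  (stop)
So -1624653/190814 = [-9; 2, 16, 1, 18, 3, 9, 10].

[-9; 2, 16, 1, 18, 3, 9, 10]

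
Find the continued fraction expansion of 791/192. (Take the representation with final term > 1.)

[4; 8, 2, 1, 7]

791 = 4×192 + 23
192 = 8×23 + 8
23 = 2×8 + 7
8 = 1×7 + 1
7 = 7×1 + 0  (stop)
So 791/192 = [4; 8, 2, 1, 7].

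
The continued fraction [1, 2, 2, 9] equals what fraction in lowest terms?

66/47

Using pₖ = aₖpₖ₋₁ + pₖ₋₂ and qₖ = aₖqₖ₋₁ + qₖ₋₂:
  k=0: a=1, p=1, q=1
  k=1: a=2, p=3, q=2
  k=2: a=2, p=7, q=5
  k=3: a=9, p=66, q=47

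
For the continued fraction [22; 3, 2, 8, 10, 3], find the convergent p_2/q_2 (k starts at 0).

156/7

Using pₖ = aₖpₖ₋₁ + pₖ₋₂, qₖ = aₖqₖ₋₁ + qₖ₋₂ (with p₋₁=1, p₋₂=0, q₋₁=0, q₋₂=1):
  k=0: a=22, p=22, q=1
  k=1: a=3, p=67, q=3
  k=2: a=2, p=156, q=7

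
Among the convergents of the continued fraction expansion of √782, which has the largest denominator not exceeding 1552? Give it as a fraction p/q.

43037/1539

√782 = [27; 1, 26, 1, 54, …] (period length 4).
Convergents:
  p_0/q_0 = 27/1
  p_1/q_1 = 28/1
  p_2/q_2 = 755/27
  p_3/q_3 = 783/28
  p_4/q_4 = 43037/1539
  p_5/q_5 = 43820/1567
q_4 = 1539 ≤ 1552 < 1567 = q_5, so the answer is 43037/1539.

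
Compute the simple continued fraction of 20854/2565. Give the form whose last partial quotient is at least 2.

[8; 7, 1, 2, 8, 4, 3]

20854 = 8·2565 + 334
2565 = 7·334 + 227
334 = 1·227 + 107
227 = 2·107 + 13
107 = 8·13 + 3
13 = 4·3 + 1
3 = 3·1 + 0  (stop)
So 20854/2565 = [8; 7, 1, 2, 8, 4, 3].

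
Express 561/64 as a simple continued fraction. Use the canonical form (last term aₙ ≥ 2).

561 = 8×64 + 49
64 = 1×49 + 15
49 = 3×15 + 4
15 = 3×4 + 3
4 = 1×3 + 1
3 = 3×1 + 0  (stop)
So 561/64 = [8; 1, 3, 3, 1, 3].

[8; 1, 3, 3, 1, 3]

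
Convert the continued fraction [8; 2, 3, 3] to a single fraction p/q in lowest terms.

194/23

Using pₖ = aₖpₖ₋₁ + pₖ₋₂ and qₖ = aₖqₖ₋₁ + qₖ₋₂:
  k=0: a=8, p=8, q=1
  k=1: a=2, p=17, q=2
  k=2: a=3, p=59, q=7
  k=3: a=3, p=194, q=23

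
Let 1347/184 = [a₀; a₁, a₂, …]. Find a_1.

1347 = 7·184 + 59   →  a_0 = 7
184 = 3·59 + 7   →  a_1 = 3

3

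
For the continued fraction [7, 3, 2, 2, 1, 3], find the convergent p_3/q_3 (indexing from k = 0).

124/17

Using pₖ = aₖpₖ₋₁ + pₖ₋₂, qₖ = aₖqₖ₋₁ + qₖ₋₂ (with p₋₁=1, p₋₂=0, q₋₁=0, q₋₂=1):
  k=0: a=7, p=7, q=1
  k=1: a=3, p=22, q=3
  k=2: a=2, p=51, q=7
  k=3: a=2, p=124, q=17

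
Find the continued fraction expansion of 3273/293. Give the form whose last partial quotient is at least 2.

[11; 5, 1, 6, 7]

3273 = 11*293 + 50
293 = 5*50 + 43
50 = 1*43 + 7
43 = 6*7 + 1
7 = 7*1 + 0  (stop)
So 3273/293 = [11; 5, 1, 6, 7].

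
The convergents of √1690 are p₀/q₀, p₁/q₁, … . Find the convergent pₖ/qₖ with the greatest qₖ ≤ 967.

27379/666

√1690 = [41; 9, 8, 9, 82, …] (period length 4).
Convergents:
  p_0/q_0 = 41/1
  p_1/q_1 = 370/9
  p_2/q_2 = 3001/73
  p_3/q_3 = 27379/666
  p_4/q_4 = 2248079/54685
q_3 = 666 ≤ 967 < 54685 = q_4, so the answer is 27379/666.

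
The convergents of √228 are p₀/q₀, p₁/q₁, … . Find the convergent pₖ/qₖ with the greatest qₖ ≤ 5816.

45601/3020

√228 = [15; 10, 30, …] (period length 2).
Convergents:
  p_0/q_0 = 15/1
  p_1/q_1 = 151/10
  p_2/q_2 = 4545/301
  p_3/q_3 = 45601/3020
  p_4/q_4 = 1372575/90901
q_3 = 3020 ≤ 5816 < 90901 = q_4, so the answer is 45601/3020.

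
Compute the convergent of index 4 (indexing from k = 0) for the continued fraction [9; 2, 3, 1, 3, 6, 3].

Using pₖ = aₖpₖ₋₁ + pₖ₋₂, qₖ = aₖqₖ₋₁ + qₖ₋₂ (with p₋₁=1, p₋₂=0, q₋₁=0, q₋₂=1):
  k=0: a=9, p=9, q=1
  k=1: a=2, p=19, q=2
  k=2: a=3, p=66, q=7
  k=3: a=1, p=85, q=9
  k=4: a=3, p=321, q=34

321/34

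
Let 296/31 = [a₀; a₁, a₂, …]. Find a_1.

296 = 9·31 + 17   →  a_0 = 9
31 = 1·17 + 14   →  a_1 = 1

1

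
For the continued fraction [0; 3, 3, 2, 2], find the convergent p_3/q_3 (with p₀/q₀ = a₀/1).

Using pₖ = aₖpₖ₋₁ + pₖ₋₂, qₖ = aₖqₖ₋₁ + qₖ₋₂ (with p₋₁=1, p₋₂=0, q₋₁=0, q₋₂=1):
  k=0: a=0, p=0, q=1
  k=1: a=3, p=1, q=3
  k=2: a=3, p=3, q=10
  k=3: a=2, p=7, q=23

7/23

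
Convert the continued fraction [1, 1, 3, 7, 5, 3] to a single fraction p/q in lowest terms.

837/476

Using pₖ = aₖpₖ₋₁ + pₖ₋₂ and qₖ = aₖqₖ₋₁ + qₖ₋₂:
  k=0: a=1, p=1, q=1
  k=1: a=1, p=2, q=1
  k=2: a=3, p=7, q=4
  k=3: a=7, p=51, q=29
  k=4: a=5, p=262, q=149
  k=5: a=3, p=837, q=476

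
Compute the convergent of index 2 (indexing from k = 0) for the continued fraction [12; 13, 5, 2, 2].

797/66

Using pₖ = aₖpₖ₋₁ + pₖ₋₂, qₖ = aₖqₖ₋₁ + qₖ₋₂ (with p₋₁=1, p₋₂=0, q₋₁=0, q₋₂=1):
  k=0: a=12, p=12, q=1
  k=1: a=13, p=157, q=13
  k=2: a=5, p=797, q=66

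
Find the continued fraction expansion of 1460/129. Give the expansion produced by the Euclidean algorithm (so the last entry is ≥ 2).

[11; 3, 6, 1, 5]

1460 = 11·129 + 41
129 = 3·41 + 6
41 = 6·6 + 5
6 = 1·5 + 1
5 = 5·1 + 0  (stop)
So 1460/129 = [11; 3, 6, 1, 5].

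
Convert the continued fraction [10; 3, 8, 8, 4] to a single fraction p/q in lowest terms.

8638/837

Using pₖ = aₖpₖ₋₁ + pₖ₋₂ and qₖ = aₖqₖ₋₁ + qₖ₋₂:
  k=0: a=10, p=10, q=1
  k=1: a=3, p=31, q=3
  k=2: a=8, p=258, q=25
  k=3: a=8, p=2095, q=203
  k=4: a=4, p=8638, q=837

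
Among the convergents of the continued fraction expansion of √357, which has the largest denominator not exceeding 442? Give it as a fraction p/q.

3401/180

√357 = [18; 1, 8, 2, 8, 1, 36, …] (period length 6).
Convergents:
  p_0/q_0 = 18/1
  p_1/q_1 = 19/1
  p_2/q_2 = 170/9
  p_3/q_3 = 359/19
  p_4/q_4 = 3042/161
  p_5/q_5 = 3401/180
  p_6/q_6 = 125478/6641
q_5 = 180 ≤ 442 < 6641 = q_6, so the answer is 3401/180.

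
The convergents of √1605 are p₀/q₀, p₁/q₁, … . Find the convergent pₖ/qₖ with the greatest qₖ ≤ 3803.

√1605 = [40; 16, 80, …] (period length 2).
Convergents:
  p_0/q_0 = 40/1
  p_1/q_1 = 641/16
  p_2/q_2 = 51320/1281
  p_3/q_3 = 821761/20512
q_2 = 1281 ≤ 3803 < 20512 = q_3, so the answer is 51320/1281.

51320/1281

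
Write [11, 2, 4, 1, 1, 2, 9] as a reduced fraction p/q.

Using pₖ = aₖpₖ₋₁ + pₖ₋₂ and qₖ = aₖqₖ₋₁ + qₖ₋₂:
  k=0: a=11, p=11, q=1
  k=1: a=2, p=23, q=2
  k=2: a=4, p=103, q=9
  k=3: a=1, p=126, q=11
  k=4: a=1, p=229, q=20
  k=5: a=2, p=584, q=51
  k=6: a=9, p=5485, q=479

5485/479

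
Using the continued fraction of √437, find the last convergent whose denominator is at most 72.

439/21

√437 = [20; 1, 9, 2, 9, 1, 40, …] (period length 6).
Convergents:
  p_0/q_0 = 20/1
  p_1/q_1 = 21/1
  p_2/q_2 = 209/10
  p_3/q_3 = 439/21
  p_4/q_4 = 4160/199
q_3 = 21 ≤ 72 < 199 = q_4, so the answer is 439/21.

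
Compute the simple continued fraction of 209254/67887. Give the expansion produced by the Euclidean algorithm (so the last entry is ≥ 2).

[3; 12, 7, 3, 1, 14, 13]

209254 = 3×67887 + 5593
67887 = 12×5593 + 771
5593 = 7×771 + 196
771 = 3×196 + 183
196 = 1×183 + 13
183 = 14×13 + 1
13 = 13×1 + 0  (stop)
So 209254/67887 = [3; 12, 7, 3, 1, 14, 13].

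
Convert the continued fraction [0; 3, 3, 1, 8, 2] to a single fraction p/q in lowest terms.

74/241

Using pₖ = aₖpₖ₋₁ + pₖ₋₂ and qₖ = aₖqₖ₋₁ + qₖ₋₂:
  k=0: a=0, p=0, q=1
  k=1: a=3, p=1, q=3
  k=2: a=3, p=3, q=10
  k=3: a=1, p=4, q=13
  k=4: a=8, p=35, q=114
  k=5: a=2, p=74, q=241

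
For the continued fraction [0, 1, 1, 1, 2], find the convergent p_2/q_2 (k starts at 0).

1/2

Using pₖ = aₖpₖ₋₁ + pₖ₋₂, qₖ = aₖqₖ₋₁ + qₖ₋₂ (with p₋₁=1, p₋₂=0, q₋₁=0, q₋₂=1):
  k=0: a=0, p=0, q=1
  k=1: a=1, p=1, q=1
  k=2: a=1, p=1, q=2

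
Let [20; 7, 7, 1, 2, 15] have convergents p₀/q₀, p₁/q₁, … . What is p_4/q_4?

Using pₖ = aₖpₖ₋₁ + pₖ₋₂, qₖ = aₖqₖ₋₁ + qₖ₋₂ (with p₋₁=1, p₋₂=0, q₋₁=0, q₋₂=1):
  k=0: a=20, p=20, q=1
  k=1: a=7, p=141, q=7
  k=2: a=7, p=1007, q=50
  k=3: a=1, p=1148, q=57
  k=4: a=2, p=3303, q=164

3303/164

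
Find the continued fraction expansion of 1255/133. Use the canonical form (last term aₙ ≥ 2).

1255 = 9·133 + 58
133 = 2·58 + 17
58 = 3·17 + 7
17 = 2·7 + 3
7 = 2·3 + 1
3 = 3·1 + 0  (stop)
So 1255/133 = [9; 2, 3, 2, 2, 3].

[9; 2, 3, 2, 2, 3]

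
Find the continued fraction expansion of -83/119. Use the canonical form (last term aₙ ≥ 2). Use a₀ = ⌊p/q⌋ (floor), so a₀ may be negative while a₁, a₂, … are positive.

[-1; 3, 3, 3, 1, 2]

-83 = -1×119 + 36
119 = 3×36 + 11
36 = 3×11 + 3
11 = 3×3 + 2
3 = 1×2 + 1
2 = 2×1 + 0  (stop)
So -83/119 = [-1; 3, 3, 3, 1, 2].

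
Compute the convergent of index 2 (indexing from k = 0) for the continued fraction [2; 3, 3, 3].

Using pₖ = aₖpₖ₋₁ + pₖ₋₂, qₖ = aₖqₖ₋₁ + qₖ₋₂ (with p₋₁=1, p₋₂=0, q₋₁=0, q₋₂=1):
  k=0: a=2, p=2, q=1
  k=1: a=3, p=7, q=3
  k=2: a=3, p=23, q=10

23/10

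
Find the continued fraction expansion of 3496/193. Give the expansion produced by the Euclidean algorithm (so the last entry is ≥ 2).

3496 = 18×193 + 22
193 = 8×22 + 17
22 = 1×17 + 5
17 = 3×5 + 2
5 = 2×2 + 1
2 = 2×1 + 0  (stop)
So 3496/193 = [18; 8, 1, 3, 2, 2].

[18; 8, 1, 3, 2, 2]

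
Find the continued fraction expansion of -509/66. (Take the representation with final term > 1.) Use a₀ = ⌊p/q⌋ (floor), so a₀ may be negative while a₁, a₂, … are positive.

-509 = -8·66 + 19
66 = 3·19 + 9
19 = 2·9 + 1
9 = 9·1 + 0  (stop)
So -509/66 = [-8; 3, 2, 9].

[-8; 3, 2, 9]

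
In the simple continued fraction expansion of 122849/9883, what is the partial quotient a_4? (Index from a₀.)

122849 = 12·9883 + 4253   →  a_0 = 12
9883 = 2·4253 + 1377   →  a_1 = 2
4253 = 3·1377 + 122   →  a_2 = 3
1377 = 11·122 + 35   →  a_3 = 11
122 = 3·35 + 17   →  a_4 = 3

3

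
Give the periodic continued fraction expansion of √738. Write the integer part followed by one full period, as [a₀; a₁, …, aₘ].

a₀ = ⌊√738⌋ = 27.
With m₀=0, d₀=1 and mₖ₊₁ = dₖaₖ − mₖ, dₖ₊₁ = (n − mₖ₊₁²)/dₖ, aₖ₊₁ = ⌊(a₀+mₖ₊₁)/dₖ₊₁⌋:
  k=1: m=27, d=9, a=6
  k=2: m=27, d=1, a=54
d=1 and a=2a₀=54 at k=2, so the next step gives (m, d) = (27, 9) again — its k=1 value — and the period has length 2.

[27; 6, 54]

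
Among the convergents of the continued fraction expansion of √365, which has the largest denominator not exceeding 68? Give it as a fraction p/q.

√365 = [19; 9, 1, 1, 9, 38, …] (period length 5).
Convergents:
  p_0/q_0 = 19/1
  p_1/q_1 = 172/9
  p_2/q_2 = 191/10
  p_3/q_3 = 363/19
  p_4/q_4 = 3458/181
q_3 = 19 ≤ 68 < 181 = q_4, so the answer is 363/19.

363/19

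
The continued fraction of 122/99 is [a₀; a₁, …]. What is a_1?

4

122 = 1·99 + 23   →  a_0 = 1
99 = 4·23 + 7   →  a_1 = 4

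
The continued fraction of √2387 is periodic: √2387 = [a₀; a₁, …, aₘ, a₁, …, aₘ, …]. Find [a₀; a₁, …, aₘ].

a₀ = ⌊√2387⌋ = 48.

[48; 1, 5, 1, 96]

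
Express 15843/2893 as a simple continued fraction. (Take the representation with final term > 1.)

[5; 2, 10, 17, 8]

15843 = 5*2893 + 1378
2893 = 2*1378 + 137
1378 = 10*137 + 8
137 = 17*8 + 1
8 = 8*1 + 0  (stop)
So 15843/2893 = [5; 2, 10, 17, 8].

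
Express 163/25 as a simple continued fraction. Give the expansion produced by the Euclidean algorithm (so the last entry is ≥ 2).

163 = 6×25 + 13
25 = 1×13 + 12
13 = 1×12 + 1
12 = 12×1 + 0  (stop)
So 163/25 = [6; 1, 1, 12].

[6; 1, 1, 12]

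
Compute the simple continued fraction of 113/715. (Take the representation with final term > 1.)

113 = 0*715 + 113
715 = 6*113 + 37
113 = 3*37 + 2
37 = 18*2 + 1
2 = 2*1 + 0  (stop)
So 113/715 = [0; 6, 3, 18, 2].

[0; 6, 3, 18, 2]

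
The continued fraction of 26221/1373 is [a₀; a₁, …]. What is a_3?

26221 = 19·1373 + 134   →  a_0 = 19
1373 = 10·134 + 33   →  a_1 = 10
134 = 4·33 + 2   →  a_2 = 4
33 = 16·2 + 1   →  a_3 = 16

16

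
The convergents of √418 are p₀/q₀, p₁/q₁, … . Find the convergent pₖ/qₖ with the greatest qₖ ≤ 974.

√418 = [20; 2, 4, 20, 4, 2, 40, …] (period length 6).
Convergents:
  p_0/q_0 = 20/1
  p_1/q_1 = 41/2
  p_2/q_2 = 184/9
  p_3/q_3 = 3721/182
  p_4/q_4 = 15068/737
  p_5/q_5 = 33857/1656
q_4 = 737 ≤ 974 < 1656 = q_5, so the answer is 15068/737.

15068/737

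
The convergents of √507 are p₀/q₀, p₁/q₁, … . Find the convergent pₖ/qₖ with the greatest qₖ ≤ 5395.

√507 = [22; 1, 1, 14, 1, 1, 44, …] (period length 6).
Convergents:
  p_0/q_0 = 22/1
  p_1/q_1 = 23/1
  p_2/q_2 = 45/2
  p_3/q_3 = 653/29
  p_4/q_4 = 698/31
  p_5/q_5 = 1351/60
  p_6/q_6 = 60142/2671
  p_7/q_7 = 61493/2731
  p_8/q_8 = 121635/5402
q_7 = 2731 ≤ 5395 < 5402 = q_8, so the answer is 61493/2731.

61493/2731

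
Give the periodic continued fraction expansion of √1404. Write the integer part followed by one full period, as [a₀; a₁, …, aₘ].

a₀ = ⌊√1404⌋ = 37.
With m₀=0, d₀=1 and mₖ₊₁ = dₖaₖ − mₖ, dₖ₊₁ = (n − mₖ₊₁²)/dₖ, aₖ₊₁ = ⌊(a₀+mₖ₊₁)/dₖ₊₁⌋:
  k=1: m=37, d=35, a=2
  k=2: m=33, d=9, a=7
  k=3: m=30, d=56, a=1
  k=4: m=26, d=13, a=4
  k=5: m=26, d=56, a=1
  k=6: m=30, d=9, a=7
  k=7: m=33, d=35, a=2
  k=8: m=37, d=1, a=74
d=1 and a=2a₀=74 at k=8, so the next step gives (m, d) = (37, 35) again — its k=1 value — and the period has length 8.

[37; 2, 7, 1, 4, 1, 7, 2, 74]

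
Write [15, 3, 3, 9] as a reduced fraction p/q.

Using pₖ = aₖpₖ₋₁ + pₖ₋₂ and qₖ = aₖqₖ₋₁ + qₖ₋₂:
  k=0: a=15, p=15, q=1
  k=1: a=3, p=46, q=3
  k=2: a=3, p=153, q=10
  k=3: a=9, p=1423, q=93

1423/93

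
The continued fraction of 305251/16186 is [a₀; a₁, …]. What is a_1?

305251 = 18·16186 + 13903   →  a_0 = 18
16186 = 1·13903 + 2283   →  a_1 = 1

1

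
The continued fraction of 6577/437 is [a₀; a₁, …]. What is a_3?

6

6577 = 15·437 + 22   →  a_0 = 15
437 = 19·22 + 19   →  a_1 = 19
22 = 1·19 + 3   →  a_2 = 1
19 = 6·3 + 1   →  a_3 = 6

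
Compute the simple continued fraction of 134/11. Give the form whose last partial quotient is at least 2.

[12; 5, 2]

134 = 12×11 + 2
11 = 5×2 + 1
2 = 2×1 + 0  (stop)
So 134/11 = [12; 5, 2].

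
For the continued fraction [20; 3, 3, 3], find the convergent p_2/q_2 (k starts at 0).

Using pₖ = aₖpₖ₋₁ + pₖ₋₂, qₖ = aₖqₖ₋₁ + qₖ₋₂ (with p₋₁=1, p₋₂=0, q₋₁=0, q₋₂=1):
  k=0: a=20, p=20, q=1
  k=1: a=3, p=61, q=3
  k=2: a=3, p=203, q=10

203/10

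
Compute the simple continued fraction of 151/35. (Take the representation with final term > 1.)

[4; 3, 5, 2]

151 = 4×35 + 11
35 = 3×11 + 2
11 = 5×2 + 1
2 = 2×1 + 0  (stop)
So 151/35 = [4; 3, 5, 2].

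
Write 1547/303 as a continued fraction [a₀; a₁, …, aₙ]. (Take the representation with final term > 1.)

1547 = 5×303 + 32
303 = 9×32 + 15
32 = 2×15 + 2
15 = 7×2 + 1
2 = 2×1 + 0  (stop)
So 1547/303 = [5; 9, 2, 7, 2].

[5; 9, 2, 7, 2]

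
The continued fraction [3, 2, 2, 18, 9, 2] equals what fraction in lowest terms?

Using pₖ = aₖpₖ₋₁ + pₖ₋₂ and qₖ = aₖqₖ₋₁ + qₖ₋₂:
  k=0: a=3, p=3, q=1
  k=1: a=2, p=7, q=2
  k=2: a=2, p=17, q=5
  k=3: a=18, p=313, q=92
  k=4: a=9, p=2834, q=833
  k=5: a=2, p=5981, q=1758

5981/1758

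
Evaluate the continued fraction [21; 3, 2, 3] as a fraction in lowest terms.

511/24

Using pₖ = aₖpₖ₋₁ + pₖ₋₂ and qₖ = aₖqₖ₋₁ + qₖ₋₂:
  k=0: a=21, p=21, q=1
  k=1: a=3, p=64, q=3
  k=2: a=2, p=149, q=7
  k=3: a=3, p=511, q=24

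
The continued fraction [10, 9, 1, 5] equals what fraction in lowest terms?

596/59

Using pₖ = aₖpₖ₋₁ + pₖ₋₂ and qₖ = aₖqₖ₋₁ + qₖ₋₂:
  k=0: a=10, p=10, q=1
  k=1: a=9, p=91, q=9
  k=2: a=1, p=101, q=10
  k=3: a=5, p=596, q=59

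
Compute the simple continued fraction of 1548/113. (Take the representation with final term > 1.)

[13; 1, 2, 3, 11]

1548 = 13×113 + 79
113 = 1×79 + 34
79 = 2×34 + 11
34 = 3×11 + 1
11 = 11×1 + 0  (stop)
So 1548/113 = [13; 1, 2, 3, 11].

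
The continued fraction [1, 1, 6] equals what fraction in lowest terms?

13/7

Fold from the inside: start with 6/1.
  1 + 1/6 = 7/6
  1 + 6/7 = 13/7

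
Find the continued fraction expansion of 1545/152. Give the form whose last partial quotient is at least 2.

1545 = 10*152 + 25
152 = 6*25 + 2
25 = 12*2 + 1
2 = 2*1 + 0  (stop)
So 1545/152 = [10; 6, 12, 2].

[10; 6, 12, 2]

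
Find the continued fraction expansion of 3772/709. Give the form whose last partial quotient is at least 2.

3772 = 5·709 + 227
709 = 3·227 + 28
227 = 8·28 + 3
28 = 9·3 + 1
3 = 3·1 + 0  (stop)
So 3772/709 = [5; 3, 8, 9, 3].

[5; 3, 8, 9, 3]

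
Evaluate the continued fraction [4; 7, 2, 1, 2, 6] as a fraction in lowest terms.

1555/376

Using pₖ = aₖpₖ₋₁ + pₖ₋₂ and qₖ = aₖqₖ₋₁ + qₖ₋₂:
  k=0: a=4, p=4, q=1
  k=1: a=7, p=29, q=7
  k=2: a=2, p=62, q=15
  k=3: a=1, p=91, q=22
  k=4: a=2, p=244, q=59
  k=5: a=6, p=1555, q=376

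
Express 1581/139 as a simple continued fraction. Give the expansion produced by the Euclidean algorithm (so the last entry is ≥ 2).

1581 = 11×139 + 52
139 = 2×52 + 35
52 = 1×35 + 17
35 = 2×17 + 1
17 = 17×1 + 0  (stop)
So 1581/139 = [11; 2, 1, 2, 17].

[11; 2, 1, 2, 17]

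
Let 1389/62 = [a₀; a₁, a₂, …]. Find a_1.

1389 = 22·62 + 25   →  a_0 = 22
62 = 2·25 + 12   →  a_1 = 2

2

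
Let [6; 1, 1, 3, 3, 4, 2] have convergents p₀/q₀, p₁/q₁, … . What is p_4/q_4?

Using pₖ = aₖpₖ₋₁ + pₖ₋₂, qₖ = aₖqₖ₋₁ + qₖ₋₂ (with p₋₁=1, p₋₂=0, q₋₁=0, q₋₂=1):
  k=0: a=6, p=6, q=1
  k=1: a=1, p=7, q=1
  k=2: a=1, p=13, q=2
  k=3: a=3, p=46, q=7
  k=4: a=3, p=151, q=23

151/23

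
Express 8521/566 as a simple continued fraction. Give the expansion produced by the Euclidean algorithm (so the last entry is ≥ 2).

[15; 18, 3, 1, 7]

8521 = 15×566 + 31
566 = 18×31 + 8
31 = 3×8 + 7
8 = 1×7 + 1
7 = 7×1 + 0  (stop)
So 8521/566 = [15; 18, 3, 1, 7].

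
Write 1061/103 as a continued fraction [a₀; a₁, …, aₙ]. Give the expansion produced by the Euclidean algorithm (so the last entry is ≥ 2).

1061 = 10*103 + 31
103 = 3*31 + 10
31 = 3*10 + 1
10 = 10*1 + 0  (stop)
So 1061/103 = [10; 3, 3, 10].

[10; 3, 3, 10]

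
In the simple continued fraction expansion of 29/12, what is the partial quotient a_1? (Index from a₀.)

29 = 2·12 + 5   →  a_0 = 2
12 = 2·5 + 2   →  a_1 = 2

2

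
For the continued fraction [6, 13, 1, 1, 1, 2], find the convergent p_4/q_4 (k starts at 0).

Using pₖ = aₖpₖ₋₁ + pₖ₋₂, qₖ = aₖqₖ₋₁ + qₖ₋₂ (with p₋₁=1, p₋₂=0, q₋₁=0, q₋₂=1):
  k=0: a=6, p=6, q=1
  k=1: a=13, p=79, q=13
  k=2: a=1, p=85, q=14
  k=3: a=1, p=164, q=27
  k=4: a=1, p=249, q=41

249/41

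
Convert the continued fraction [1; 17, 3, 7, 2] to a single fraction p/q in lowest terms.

Fold from the inside: start with 2/1.
  7 + 1/2 = 15/2
  3 + 2/15 = 47/15
  17 + 15/47 = 814/47
  1 + 47/814 = 861/814

861/814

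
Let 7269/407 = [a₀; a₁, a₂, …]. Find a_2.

6

7269 = 17·407 + 350   →  a_0 = 17
407 = 1·350 + 57   →  a_1 = 1
350 = 6·57 + 8   →  a_2 = 6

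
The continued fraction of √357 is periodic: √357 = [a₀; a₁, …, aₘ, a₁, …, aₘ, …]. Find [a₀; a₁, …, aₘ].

[18; 1, 8, 2, 8, 1, 36]

a₀ = ⌊√357⌋ = 18.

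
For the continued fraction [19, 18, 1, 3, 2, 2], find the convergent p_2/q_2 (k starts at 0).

362/19

Using pₖ = aₖpₖ₋₁ + pₖ₋₂, qₖ = aₖqₖ₋₁ + qₖ₋₂ (with p₋₁=1, p₋₂=0, q₋₁=0, q₋₂=1):
  k=0: a=19, p=19, q=1
  k=1: a=18, p=343, q=18
  k=2: a=1, p=362, q=19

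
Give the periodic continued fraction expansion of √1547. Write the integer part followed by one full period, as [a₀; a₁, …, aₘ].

a₀ = ⌊√1547⌋ = 39.
With m₀=0, d₀=1 and mₖ₊₁ = dₖaₖ − mₖ, dₖ₊₁ = (n − mₖ₊₁²)/dₖ, aₖ₊₁ = ⌊(a₀+mₖ₊₁)/dₖ₊₁⌋:
  k=1: m=39, d=26, a=3
  k=2: m=39, d=1, a=78
d=1 and a=2a₀=78 at k=2, so the next step gives (m, d) = (39, 26) again — its k=1 value — and the period has length 2.

[39; 3, 78]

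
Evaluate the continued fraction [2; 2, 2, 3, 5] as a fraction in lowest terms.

Using pₖ = aₖpₖ₋₁ + pₖ₋₂ and qₖ = aₖqₖ₋₁ + qₖ₋₂:
  k=0: a=2, p=2, q=1
  k=1: a=2, p=5, q=2
  k=2: a=2, p=12, q=5
  k=3: a=3, p=41, q=17
  k=4: a=5, p=217, q=90

217/90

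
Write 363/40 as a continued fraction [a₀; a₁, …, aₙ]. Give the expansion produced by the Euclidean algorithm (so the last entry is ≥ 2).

363 = 9·40 + 3
40 = 13·3 + 1
3 = 3·1 + 0  (stop)
So 363/40 = [9; 13, 3].

[9; 13, 3]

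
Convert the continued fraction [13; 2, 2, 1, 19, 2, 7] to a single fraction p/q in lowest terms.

28453/2119

Fold from the inside: start with 7/1.
  2 + 1/7 = 15/7
  19 + 7/15 = 292/15
  1 + 15/292 = 307/292
  2 + 292/307 = 906/307
  2 + 307/906 = 2119/906
  13 + 906/2119 = 28453/2119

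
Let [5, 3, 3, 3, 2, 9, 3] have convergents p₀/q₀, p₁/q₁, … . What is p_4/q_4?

Using pₖ = aₖpₖ₋₁ + pₖ₋₂, qₖ = aₖqₖ₋₁ + qₖ₋₂ (with p₋₁=1, p₋₂=0, q₋₁=0, q₋₂=1):
  k=0: a=5, p=5, q=1
  k=1: a=3, p=16, q=3
  k=2: a=3, p=53, q=10
  k=3: a=3, p=175, q=33
  k=4: a=2, p=403, q=76

403/76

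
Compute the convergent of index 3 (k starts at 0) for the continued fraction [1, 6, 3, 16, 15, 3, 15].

359/310

Using pₖ = aₖpₖ₋₁ + pₖ₋₂, qₖ = aₖqₖ₋₁ + qₖ₋₂ (with p₋₁=1, p₋₂=0, q₋₁=0, q₋₂=1):
  k=0: a=1, p=1, q=1
  k=1: a=6, p=7, q=6
  k=2: a=3, p=22, q=19
  k=3: a=16, p=359, q=310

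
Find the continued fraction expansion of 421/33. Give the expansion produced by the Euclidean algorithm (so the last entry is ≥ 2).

[12; 1, 3, 8]

421 = 12*33 + 25
33 = 1*25 + 8
25 = 3*8 + 1
8 = 8*1 + 0  (stop)
So 421/33 = [12; 1, 3, 8].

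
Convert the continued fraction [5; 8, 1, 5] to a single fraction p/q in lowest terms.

271/53

Fold from the inside: start with 5/1.
  1 + 1/5 = 6/5
  8 + 5/6 = 53/6
  5 + 6/53 = 271/53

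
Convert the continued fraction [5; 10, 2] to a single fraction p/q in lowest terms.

Using pₖ = aₖpₖ₋₁ + pₖ₋₂ and qₖ = aₖqₖ₋₁ + qₖ₋₂:
  k=0: a=5, p=5, q=1
  k=1: a=10, p=51, q=10
  k=2: a=2, p=107, q=21

107/21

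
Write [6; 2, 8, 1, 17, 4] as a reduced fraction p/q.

Using pₖ = aₖpₖ₋₁ + pₖ₋₂ and qₖ = aₖqₖ₋₁ + qₖ₋₂:
  k=0: a=6, p=6, q=1
  k=1: a=2, p=13, q=2
  k=2: a=8, p=110, q=17
  k=3: a=1, p=123, q=19
  k=4: a=17, p=2201, q=340
  k=5: a=4, p=8927, q=1379

8927/1379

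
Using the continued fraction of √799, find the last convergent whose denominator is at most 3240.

√799 = [28; 3, 1, 3, 56, …] (period length 4).
Convergents:
  p_0/q_0 = 28/1
  p_1/q_1 = 85/3
  p_2/q_2 = 113/4
  p_3/q_3 = 424/15
  p_4/q_4 = 23857/844
  p_5/q_5 = 71995/2547
  p_6/q_6 = 95852/3391
q_5 = 2547 ≤ 3240 < 3391 = q_6, so the answer is 71995/2547.

71995/2547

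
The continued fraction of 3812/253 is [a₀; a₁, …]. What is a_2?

1

3812 = 15·253 + 17   →  a_0 = 15
253 = 14·17 + 15   →  a_1 = 14
17 = 1·15 + 2   →  a_2 = 1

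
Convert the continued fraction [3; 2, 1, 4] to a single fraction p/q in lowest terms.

47/14

Fold from the inside: start with 4/1.
  1 + 1/4 = 5/4
  2 + 4/5 = 14/5
  3 + 5/14 = 47/14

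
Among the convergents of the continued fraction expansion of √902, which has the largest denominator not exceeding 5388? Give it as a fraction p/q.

√902 = [30; 30, 60, …] (period length 2).
Convergents:
  p_0/q_0 = 30/1
  p_1/q_1 = 901/30
  p_2/q_2 = 54090/1801
  p_3/q_3 = 1623601/54060
q_2 = 1801 ≤ 5388 < 54060 = q_3, so the answer is 54090/1801.

54090/1801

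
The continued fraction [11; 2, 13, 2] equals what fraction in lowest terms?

643/56

Fold from the inside: start with 2/1.
  13 + 1/2 = 27/2
  2 + 2/27 = 56/27
  11 + 27/56 = 643/56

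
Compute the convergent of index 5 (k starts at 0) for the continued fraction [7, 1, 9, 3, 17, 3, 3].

Using pₖ = aₖpₖ₋₁ + pₖ₋₂, qₖ = aₖqₖ₋₁ + qₖ₋₂ (with p₋₁=1, p₋₂=0, q₋₁=0, q₋₂=1):
  k=0: a=7, p=7, q=1
  k=1: a=1, p=8, q=1
  k=2: a=9, p=79, q=10
  k=3: a=3, p=245, q=31
  k=4: a=17, p=4244, q=537
  k=5: a=3, p=12977, q=1642

12977/1642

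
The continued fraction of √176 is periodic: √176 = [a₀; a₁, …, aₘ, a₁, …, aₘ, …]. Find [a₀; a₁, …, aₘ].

[13; 3, 1, 3, 26]

a₀ = ⌊√176⌋ = 13.
With m₀=0, d₀=1 and mₖ₊₁ = dₖaₖ − mₖ, dₖ₊₁ = (n − mₖ₊₁²)/dₖ, aₖ₊₁ = ⌊(a₀+mₖ₊₁)/dₖ₊₁⌋:
  k=1: m=13, d=7, a=3
  k=2: m=8, d=16, a=1
  k=3: m=8, d=7, a=3
  k=4: m=13, d=1, a=26
d=1 and a=2a₀=26 at k=4, so the next step gives (m, d) = (13, 7) again — its k=1 value — and the period has length 4.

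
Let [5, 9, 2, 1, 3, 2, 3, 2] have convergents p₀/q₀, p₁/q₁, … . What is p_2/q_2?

97/19

Using pₖ = aₖpₖ₋₁ + pₖ₋₂, qₖ = aₖqₖ₋₁ + qₖ₋₂ (with p₋₁=1, p₋₂=0, q₋₁=0, q₋₂=1):
  k=0: a=5, p=5, q=1
  k=1: a=9, p=46, q=9
  k=2: a=2, p=97, q=19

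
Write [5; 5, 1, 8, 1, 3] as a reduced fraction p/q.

Fold from the inside: start with 3/1.
  1 + 1/3 = 4/3
  8 + 3/4 = 35/4
  1 + 4/35 = 39/35
  5 + 35/39 = 230/39
  5 + 39/230 = 1189/230

1189/230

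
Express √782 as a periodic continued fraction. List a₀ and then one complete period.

a₀ = ⌊√782⌋ = 27.
With m₀=0, d₀=1 and mₖ₊₁ = dₖaₖ − mₖ, dₖ₊₁ = (n − mₖ₊₁²)/dₖ, aₖ₊₁ = ⌊(a₀+mₖ₊₁)/dₖ₊₁⌋:
  k=1: m=27, d=53, a=1
  k=2: m=26, d=2, a=26
  k=3: m=26, d=53, a=1
  k=4: m=27, d=1, a=54
d=1 and a=2a₀=54 at k=4, so the next step gives (m, d) = (27, 53) again — its k=1 value — and the period has length 4.

[27; 1, 26, 1, 54]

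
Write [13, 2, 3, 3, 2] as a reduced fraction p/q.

712/53

Fold from the inside: start with 2/1.
  3 + 1/2 = 7/2
  3 + 2/7 = 23/7
  2 + 7/23 = 53/23
  13 + 23/53 = 712/53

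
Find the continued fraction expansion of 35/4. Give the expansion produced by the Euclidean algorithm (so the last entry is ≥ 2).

[8; 1, 3]

35 = 8·4 + 3
4 = 1·3 + 1
3 = 3·1 + 0  (stop)
So 35/4 = [8; 1, 3].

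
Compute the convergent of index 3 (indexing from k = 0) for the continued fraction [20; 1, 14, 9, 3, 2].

Using pₖ = aₖpₖ₋₁ + pₖ₋₂, qₖ = aₖqₖ₋₁ + qₖ₋₂ (with p₋₁=1, p₋₂=0, q₋₁=0, q₋₂=1):
  k=0: a=20, p=20, q=1
  k=1: a=1, p=21, q=1
  k=2: a=14, p=314, q=15
  k=3: a=9, p=2847, q=136

2847/136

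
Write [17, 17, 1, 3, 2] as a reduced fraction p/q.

2729/160

Fold from the inside: start with 2/1.
  3 + 1/2 = 7/2
  1 + 2/7 = 9/7
  17 + 7/9 = 160/9
  17 + 9/160 = 2729/160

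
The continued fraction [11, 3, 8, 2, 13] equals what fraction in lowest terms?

8083/714

Fold from the inside: start with 13/1.
  2 + 1/13 = 27/13
  8 + 13/27 = 229/27
  3 + 27/229 = 714/229
  11 + 229/714 = 8083/714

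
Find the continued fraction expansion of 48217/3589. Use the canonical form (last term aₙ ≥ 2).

[13; 2, 3, 3, 15, 3, 3]

48217 = 13×3589 + 1560
3589 = 2×1560 + 469
1560 = 3×469 + 153
469 = 3×153 + 10
153 = 15×10 + 3
10 = 3×3 + 1
3 = 3×1 + 0  (stop)
So 48217/3589 = [13; 2, 3, 3, 15, 3, 3].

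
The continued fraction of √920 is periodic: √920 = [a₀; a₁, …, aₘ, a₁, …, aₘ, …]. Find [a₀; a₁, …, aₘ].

a₀ = ⌊√920⌋ = 30.
With m₀=0, d₀=1 and mₖ₊₁ = dₖaₖ − mₖ, dₖ₊₁ = (n − mₖ₊₁²)/dₖ, aₖ₊₁ = ⌊(a₀+mₖ₊₁)/dₖ₊₁⌋:
  k=1: m=30, d=20, a=3
  k=2: m=30, d=1, a=60
d=1 and a=2a₀=60 at k=2, so the next step gives (m, d) = (30, 20) again — its k=1 value — and the period has length 2.

[30; 3, 60]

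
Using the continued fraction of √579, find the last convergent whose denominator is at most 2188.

√579 = [24; 16, 48, …] (period length 2).
Convergents:
  p_0/q_0 = 24/1
  p_1/q_1 = 385/16
  p_2/q_2 = 18504/769
  p_3/q_3 = 296449/12320
q_2 = 769 ≤ 2188 < 12320 = q_3, so the answer is 18504/769.

18504/769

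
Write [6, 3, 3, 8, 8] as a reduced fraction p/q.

4247/674

Fold from the inside: start with 8/1.
  8 + 1/8 = 65/8
  3 + 8/65 = 203/65
  3 + 65/203 = 674/203
  6 + 203/674 = 4247/674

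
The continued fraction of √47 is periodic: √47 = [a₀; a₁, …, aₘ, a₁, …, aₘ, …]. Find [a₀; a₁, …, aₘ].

a₀ = ⌊√47⌋ = 6.

[6; 1, 5, 1, 12]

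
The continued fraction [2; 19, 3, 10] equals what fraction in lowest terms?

Fold from the inside: start with 10/1.
  3 + 1/10 = 31/10
  19 + 10/31 = 599/31
  2 + 31/599 = 1229/599

1229/599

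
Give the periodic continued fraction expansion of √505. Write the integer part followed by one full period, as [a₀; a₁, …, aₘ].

a₀ = ⌊√505⌋ = 22.
With m₀=0, d₀=1 and mₖ₊₁ = dₖaₖ − mₖ, dₖ₊₁ = (n − mₖ₊₁²)/dₖ, aₖ₊₁ = ⌊(a₀+mₖ₊₁)/dₖ₊₁⌋:
  k=1: m=22, d=21, a=2
  k=2: m=20, d=5, a=8
  k=3: m=20, d=21, a=2
  k=4: m=22, d=1, a=44
d=1 and a=2a₀=44 at k=4, so the next step gives (m, d) = (22, 21) again — its k=1 value — and the period has length 4.

[22; 2, 8, 2, 44]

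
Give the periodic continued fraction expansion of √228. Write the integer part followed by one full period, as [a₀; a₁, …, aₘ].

[15; 10, 30]

a₀ = ⌊√228⌋ = 15.
With m₀=0, d₀=1 and mₖ₊₁ = dₖaₖ − mₖ, dₖ₊₁ = (n − mₖ₊₁²)/dₖ, aₖ₊₁ = ⌊(a₀+mₖ₊₁)/dₖ₊₁⌋:
  k=1: m=15, d=3, a=10
  k=2: m=15, d=1, a=30
d=1 and a=2a₀=30 at k=2, so the next step gives (m, d) = (15, 3) again — its k=1 value — and the period has length 2.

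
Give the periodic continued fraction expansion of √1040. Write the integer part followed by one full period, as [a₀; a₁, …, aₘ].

[32; 4, 64]

a₀ = ⌊√1040⌋ = 32.
With m₀=0, d₀=1 and mₖ₊₁ = dₖaₖ − mₖ, dₖ₊₁ = (n − mₖ₊₁²)/dₖ, aₖ₊₁ = ⌊(a₀+mₖ₊₁)/dₖ₊₁⌋:
  k=1: m=32, d=16, a=4
  k=2: m=32, d=1, a=64
d=1 and a=2a₀=64 at k=2, so the next step gives (m, d) = (32, 16) again — its k=1 value — and the period has length 2.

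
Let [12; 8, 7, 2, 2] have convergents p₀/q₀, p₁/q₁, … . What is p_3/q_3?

1479/122

Using pₖ = aₖpₖ₋₁ + pₖ₋₂, qₖ = aₖqₖ₋₁ + qₖ₋₂ (with p₋₁=1, p₋₂=0, q₋₁=0, q₋₂=1):
  k=0: a=12, p=12, q=1
  k=1: a=8, p=97, q=8
  k=2: a=7, p=691, q=57
  k=3: a=2, p=1479, q=122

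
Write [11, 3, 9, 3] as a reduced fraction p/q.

985/87

Using pₖ = aₖpₖ₋₁ + pₖ₋₂ and qₖ = aₖqₖ₋₁ + qₖ₋₂:
  k=0: a=11, p=11, q=1
  k=1: a=3, p=34, q=3
  k=2: a=9, p=317, q=28
  k=3: a=3, p=985, q=87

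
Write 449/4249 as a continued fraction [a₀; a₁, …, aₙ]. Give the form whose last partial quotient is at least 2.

[0; 9, 2, 6, 3, 3, 3]

449 = 0·4249 + 449
4249 = 9·449 + 208
449 = 2·208 + 33
208 = 6·33 + 10
33 = 3·10 + 3
10 = 3·3 + 1
3 = 3·1 + 0  (stop)
So 449/4249 = [0; 9, 2, 6, 3, 3, 3].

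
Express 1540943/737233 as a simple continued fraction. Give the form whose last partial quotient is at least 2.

[2; 11, 11, 9, 2, 18, 17]

1540943 = 2×737233 + 66477
737233 = 11×66477 + 5986
66477 = 11×5986 + 631
5986 = 9×631 + 307
631 = 2×307 + 17
307 = 18×17 + 1
17 = 17×1 + 0  (stop)
So 1540943/737233 = [2; 11, 11, 9, 2, 18, 17].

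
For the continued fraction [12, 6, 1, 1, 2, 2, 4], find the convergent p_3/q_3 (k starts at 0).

158/13

Using pₖ = aₖpₖ₋₁ + pₖ₋₂, qₖ = aₖqₖ₋₁ + qₖ₋₂ (with p₋₁=1, p₋₂=0, q₋₁=0, q₋₂=1):
  k=0: a=12, p=12, q=1
  k=1: a=6, p=73, q=6
  k=2: a=1, p=85, q=7
  k=3: a=1, p=158, q=13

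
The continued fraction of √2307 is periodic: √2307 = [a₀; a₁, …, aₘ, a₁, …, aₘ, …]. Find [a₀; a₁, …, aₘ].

a₀ = ⌊√2307⌋ = 48.
With m₀=0, d₀=1 and mₖ₊₁ = dₖaₖ − mₖ, dₖ₊₁ = (n − mₖ₊₁²)/dₖ, aₖ₊₁ = ⌊(a₀+mₖ₊₁)/dₖ₊₁⌋:
  k=1: m=48, d=3, a=32
  k=2: m=48, d=1, a=96
d=1 and a=2a₀=96 at k=2, so the next step gives (m, d) = (48, 3) again — its k=1 value — and the period has length 2.

[48; 32, 96]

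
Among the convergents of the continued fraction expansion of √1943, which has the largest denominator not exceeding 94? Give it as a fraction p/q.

√1943 = [44; 12, 1, 1, 2, 1, 1, 12, 88, …] (period length 8).
Convergents:
  p_0/q_0 = 44/1
  p_1/q_1 = 529/12
  p_2/q_2 = 573/13
  p_3/q_3 = 1102/25
  p_4/q_4 = 2777/63
  p_5/q_5 = 3879/88
  p_6/q_6 = 6656/151
q_5 = 88 ≤ 94 < 151 = q_6, so the answer is 3879/88.

3879/88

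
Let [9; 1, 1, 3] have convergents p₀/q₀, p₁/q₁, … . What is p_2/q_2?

Using pₖ = aₖpₖ₋₁ + pₖ₋₂, qₖ = aₖqₖ₋₁ + qₖ₋₂ (with p₋₁=1, p₋₂=0, q₋₁=0, q₋₂=1):
  k=0: a=9, p=9, q=1
  k=1: a=1, p=10, q=1
  k=2: a=1, p=19, q=2

19/2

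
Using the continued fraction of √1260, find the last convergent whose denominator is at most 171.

5005/141

√1260 = [35; 2, 70, …] (period length 2).
Convergents:
  p_0/q_0 = 35/1
  p_1/q_1 = 71/2
  p_2/q_2 = 5005/141
  p_3/q_3 = 10081/284
q_2 = 141 ≤ 171 < 284 = q_3, so the answer is 5005/141.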